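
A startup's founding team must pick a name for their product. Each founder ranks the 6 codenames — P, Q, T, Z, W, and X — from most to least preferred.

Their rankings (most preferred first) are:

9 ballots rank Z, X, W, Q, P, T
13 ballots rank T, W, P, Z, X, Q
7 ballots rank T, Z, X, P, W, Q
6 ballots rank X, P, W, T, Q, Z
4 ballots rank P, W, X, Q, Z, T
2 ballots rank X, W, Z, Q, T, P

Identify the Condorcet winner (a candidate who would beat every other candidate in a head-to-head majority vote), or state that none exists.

None — there is no Condorcet winner

Head-to-head results (41 voters total):
P vs Q: P wins 30–11.
P vs T: T wins 22–19.
P vs Z: P wins 23–18.
P vs W: W wins 24–17.
P vs X: X wins 24–17.
Q vs T: T wins 26–15.
Q vs Z: Z wins 31–10.
Q vs W: W wins 41–0.
Q vs X: X wins 41–0.
T vs Z: T wins 26–15.
T vs W: W wins 21–20.
T vs X: X wins 21–20.
Z vs W: W wins 25–16.
Z vs X: Z wins 29–12.
W vs X: X wins 24–17.
No candidate beats all others: P beats Z beats X beats P, a majority cycle.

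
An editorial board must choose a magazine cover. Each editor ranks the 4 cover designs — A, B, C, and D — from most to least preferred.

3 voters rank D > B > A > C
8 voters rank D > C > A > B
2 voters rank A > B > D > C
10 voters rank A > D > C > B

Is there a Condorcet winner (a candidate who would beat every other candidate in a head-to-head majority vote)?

Yes

Head-to-head results (23 voters total):
A vs B: A wins 20–3.
A vs C: A wins 15–8.
A vs D: A wins 12–11.
B vs C: C wins 18–5.
B vs D: D wins 21–2.
C vs D: D wins 23–0.
A beats each rival — B (20–3), C (15–8), D (12–11) — so A is the Condorcet winner.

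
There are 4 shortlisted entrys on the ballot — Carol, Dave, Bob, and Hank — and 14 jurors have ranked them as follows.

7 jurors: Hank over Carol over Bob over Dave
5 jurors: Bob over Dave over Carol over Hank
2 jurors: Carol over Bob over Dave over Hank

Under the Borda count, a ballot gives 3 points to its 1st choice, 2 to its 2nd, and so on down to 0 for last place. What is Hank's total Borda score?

21

Borda scores:
  Carol: 7·2 + 5·1 + 2·3 = 25
  Dave: 7·0 + 5·2 + 2·1 = 12
  Bob: 7·1 + 5·3 + 2·2 = 26
  Hank: 7·3 + 5·0 + 2·0 = 21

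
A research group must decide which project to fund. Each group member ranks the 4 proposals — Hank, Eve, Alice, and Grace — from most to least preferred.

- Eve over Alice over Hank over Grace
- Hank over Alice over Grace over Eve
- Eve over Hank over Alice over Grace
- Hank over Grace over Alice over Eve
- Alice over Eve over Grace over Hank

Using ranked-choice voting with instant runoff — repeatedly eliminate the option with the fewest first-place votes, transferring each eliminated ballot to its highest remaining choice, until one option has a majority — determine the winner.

Eve

Round 1: Hank 2, Eve 2, Alice 1, Grace 0. Grace has the fewest and is eliminated.
Round 2: Hank 2, Eve 2, Alice 1. Alice has the fewest and is eliminated.
Round 3: Eve 3, Hank 2. Eve has a majority.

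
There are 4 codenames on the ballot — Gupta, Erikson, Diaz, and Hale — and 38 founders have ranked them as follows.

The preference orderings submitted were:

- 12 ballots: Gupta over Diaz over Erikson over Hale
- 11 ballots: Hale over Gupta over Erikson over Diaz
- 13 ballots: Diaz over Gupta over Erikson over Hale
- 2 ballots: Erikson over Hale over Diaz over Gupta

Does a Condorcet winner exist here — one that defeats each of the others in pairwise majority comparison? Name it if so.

Gupta

Head-to-head results (38 voters total):
Gupta vs Erikson: Gupta wins 36–2.
Gupta vs Diaz: Gupta wins 23–15.
Gupta vs Hale: Gupta wins 25–13.
Erikson vs Diaz: Diaz wins 25–13.
Erikson vs Hale: Erikson wins 27–11.
Diaz vs Hale: Diaz wins 25–13.
Gupta beats each rival — Erikson (36–2), Diaz (23–15), Hale (25–13) — so Gupta is the Condorcet winner.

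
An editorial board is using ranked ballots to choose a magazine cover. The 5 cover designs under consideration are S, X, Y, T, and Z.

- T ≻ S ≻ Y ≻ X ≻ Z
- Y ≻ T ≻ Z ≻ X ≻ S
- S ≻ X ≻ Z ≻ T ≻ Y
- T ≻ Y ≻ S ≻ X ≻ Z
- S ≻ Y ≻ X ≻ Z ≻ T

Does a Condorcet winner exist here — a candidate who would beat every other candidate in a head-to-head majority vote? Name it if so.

Head-to-head results (5 voters total):
S vs X: S wins 4–1.
S vs Y: S wins 3–2.
S vs T: T wins 3–2.
S vs Z: S wins 4–1.
X vs Y: Y wins 4–1.
X vs T: T wins 3–2.
X vs Z: X wins 4–1.
Y vs T: T wins 3–2.
Y vs Z: Y wins 4–1.
T vs Z: T wins 3–2.
T beats each rival — S (3–2), X (3–2), Y (3–2), Z (3–2) — so T is the Condorcet winner.

T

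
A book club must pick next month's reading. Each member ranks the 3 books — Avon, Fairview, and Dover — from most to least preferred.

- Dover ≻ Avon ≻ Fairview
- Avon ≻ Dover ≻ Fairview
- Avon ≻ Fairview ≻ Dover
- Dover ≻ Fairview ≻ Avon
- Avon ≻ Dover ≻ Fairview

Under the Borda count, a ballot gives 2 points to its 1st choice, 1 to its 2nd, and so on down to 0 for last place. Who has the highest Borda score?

Avon

Borda scores:
  Avon: 1 + 2 + 2 + 0 + 2 = 7
  Fairview: 0 + 0 + 1 + 1 + 0 = 2
  Dover: 2 + 1 + 0 + 2 + 1 = 6
Avon has the highest total.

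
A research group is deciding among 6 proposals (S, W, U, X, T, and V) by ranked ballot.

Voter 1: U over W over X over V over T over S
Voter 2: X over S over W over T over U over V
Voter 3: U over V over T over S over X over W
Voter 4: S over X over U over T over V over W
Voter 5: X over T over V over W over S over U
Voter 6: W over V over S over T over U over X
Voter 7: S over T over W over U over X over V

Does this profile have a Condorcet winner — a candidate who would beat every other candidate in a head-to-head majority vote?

No

Head-to-head results (7 voters total):
S vs W: S wins 4–3.
S vs U: S wins 5–2.
S vs X: S wins 4–3.
S vs T: S wins 4–3.
S vs V: V wins 4–3.
W vs U: W wins 4–3.
W vs X: X wins 4–3.
W vs T: T wins 4–3.
W vs V: W wins 4–3.
U vs X: U wins 4–3.
U vs T: T wins 4–3.
U vs V: U wins 5–2.
X vs T: X wins 4–3.
X vs V: X wins 5–2.
T vs V: T wins 4–3.
No candidate beats all others: S beats W beats V beats S, a majority cycle.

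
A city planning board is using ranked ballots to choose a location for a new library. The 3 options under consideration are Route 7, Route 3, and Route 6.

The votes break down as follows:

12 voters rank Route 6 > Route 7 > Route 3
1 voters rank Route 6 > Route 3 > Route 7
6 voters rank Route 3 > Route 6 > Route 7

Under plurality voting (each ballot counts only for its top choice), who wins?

First-place vote totals:
  Route 7: 0
  Route 3: 6
  Route 6: 13
Route 6 has the most first-place votes.

Route 6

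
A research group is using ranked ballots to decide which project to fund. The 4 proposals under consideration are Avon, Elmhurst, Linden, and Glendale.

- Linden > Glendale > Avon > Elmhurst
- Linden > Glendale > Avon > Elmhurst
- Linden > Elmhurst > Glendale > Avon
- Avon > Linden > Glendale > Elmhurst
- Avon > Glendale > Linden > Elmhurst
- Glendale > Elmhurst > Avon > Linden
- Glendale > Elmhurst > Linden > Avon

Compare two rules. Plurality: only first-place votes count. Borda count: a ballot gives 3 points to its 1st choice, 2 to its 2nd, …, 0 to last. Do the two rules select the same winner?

Plurality first-place counts: Avon 2, Elmhurst 0, Linden 3, Glendale 2 → Linden.
Borda totals: Avon 9, Elmhurst 6, Linden 13, Glendale 14 → Glendale.
The two rules disagree: plurality picks Linden, Borda picks Glendale.

No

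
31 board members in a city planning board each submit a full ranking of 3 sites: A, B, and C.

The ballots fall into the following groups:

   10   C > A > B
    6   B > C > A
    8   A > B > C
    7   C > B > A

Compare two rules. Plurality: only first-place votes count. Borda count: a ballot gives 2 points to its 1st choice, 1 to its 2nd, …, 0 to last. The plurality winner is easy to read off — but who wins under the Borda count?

Plurality first-place counts: A 8, B 6, C 17 → C.
Borda totals: A 26, B 27, C 40 → C.

C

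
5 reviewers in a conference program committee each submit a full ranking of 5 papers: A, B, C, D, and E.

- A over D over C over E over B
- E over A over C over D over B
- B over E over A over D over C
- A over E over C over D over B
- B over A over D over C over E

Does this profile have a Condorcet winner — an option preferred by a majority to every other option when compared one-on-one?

Yes

Head-to-head results (5 voters total):
A vs B: A wins 3–2.
A vs C: A wins 5–0.
A vs D: A wins 5–0.
A vs E: A wins 3–2.
B vs C: C wins 3–2.
B vs D: D wins 3–2.
B vs E: E wins 3–2.
C vs D: D wins 3–2.
C vs E: E wins 3–2.
D vs E: E wins 3–2.
A beats each rival — B (3–2), C (5–0), D (5–0), E (3–2) — so A is the Condorcet winner.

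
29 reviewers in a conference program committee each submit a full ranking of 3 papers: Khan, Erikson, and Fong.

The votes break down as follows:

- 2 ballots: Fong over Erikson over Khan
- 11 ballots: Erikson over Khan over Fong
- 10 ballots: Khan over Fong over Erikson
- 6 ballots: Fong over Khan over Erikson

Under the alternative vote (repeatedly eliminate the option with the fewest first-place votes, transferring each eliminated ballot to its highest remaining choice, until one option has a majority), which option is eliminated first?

Round 1: Erikson 11, Khan 10, Fong 8. Fong has the fewest and is eliminated.
Round 2: Khan 16, Erikson 13. Khan has a majority.

Fong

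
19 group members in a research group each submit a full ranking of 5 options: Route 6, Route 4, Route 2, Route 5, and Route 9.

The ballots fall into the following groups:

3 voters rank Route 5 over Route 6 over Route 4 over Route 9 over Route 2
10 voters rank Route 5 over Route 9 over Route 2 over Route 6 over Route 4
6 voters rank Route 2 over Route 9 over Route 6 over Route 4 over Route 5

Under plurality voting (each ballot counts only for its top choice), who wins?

First-place vote totals:
  Route 6: 0
  Route 4: 0
  Route 2: 6
  Route 5: 13
  Route 9: 0
Route 5 has the most first-place votes.

Route 5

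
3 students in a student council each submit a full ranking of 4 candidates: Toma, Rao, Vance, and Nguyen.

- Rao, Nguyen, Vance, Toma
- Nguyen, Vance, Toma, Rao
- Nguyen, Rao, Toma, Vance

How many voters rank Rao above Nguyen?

1

Ballots ranking Rao above Nguyen: 1.
Ballots ranking Nguyen above Rao: 2.
So 1 of 3 voters prefer Rao to Nguyen.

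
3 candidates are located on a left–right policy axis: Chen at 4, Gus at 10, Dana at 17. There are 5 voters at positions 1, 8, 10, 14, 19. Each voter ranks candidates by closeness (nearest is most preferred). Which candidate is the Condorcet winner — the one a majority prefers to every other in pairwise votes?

Gus

With single-peaked preferences on a line, the Condorcet winner is the candidate closest to the median voter.
The median voter (position 10) is closest to Gus at 10.
Check: Gus vs Dana — voters closer to Gus: 3 of 5.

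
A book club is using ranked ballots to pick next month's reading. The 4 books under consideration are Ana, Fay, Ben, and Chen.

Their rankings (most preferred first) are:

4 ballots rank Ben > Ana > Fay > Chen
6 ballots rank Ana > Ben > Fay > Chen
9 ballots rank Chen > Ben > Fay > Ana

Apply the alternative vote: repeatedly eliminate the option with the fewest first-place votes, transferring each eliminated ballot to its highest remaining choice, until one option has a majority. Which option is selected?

Ana

Round 1: Chen 9, Ana 6, Ben 4, Fay 0. Fay has the fewest and is eliminated.
Round 2: Chen 9, Ana 6, Ben 4. Ben has the fewest and is eliminated.
Round 3: Ana 10, Chen 9. Ana has a majority.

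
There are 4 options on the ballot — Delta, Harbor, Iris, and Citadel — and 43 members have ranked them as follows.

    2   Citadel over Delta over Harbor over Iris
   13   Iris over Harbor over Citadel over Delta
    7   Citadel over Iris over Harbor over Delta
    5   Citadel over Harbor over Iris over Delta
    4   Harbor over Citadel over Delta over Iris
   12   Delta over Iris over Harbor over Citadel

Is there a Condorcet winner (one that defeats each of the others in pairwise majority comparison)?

Head-to-head results (43 voters total):
Delta vs Harbor: Harbor wins 29–14.
Delta vs Iris: Iris wins 25–18.
Delta vs Citadel: Citadel wins 31–12.
Harbor vs Iris: Iris wins 32–11.
Harbor vs Citadel: Harbor wins 29–14.
Iris vs Citadel: Iris wins 25–18.
Iris beats each rival — Delta (25–18), Harbor (32–11), Citadel (25–18) — so Iris is the Condorcet winner.

Yes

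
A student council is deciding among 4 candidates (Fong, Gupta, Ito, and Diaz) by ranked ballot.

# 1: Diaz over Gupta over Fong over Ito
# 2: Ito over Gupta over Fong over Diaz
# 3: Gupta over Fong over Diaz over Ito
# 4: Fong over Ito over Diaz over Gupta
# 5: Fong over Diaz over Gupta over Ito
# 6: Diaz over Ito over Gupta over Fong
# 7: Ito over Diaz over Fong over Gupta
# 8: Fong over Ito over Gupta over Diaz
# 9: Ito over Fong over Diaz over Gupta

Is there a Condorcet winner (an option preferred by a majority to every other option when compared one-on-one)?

Yes

Head-to-head results (9 voters total):
Fong vs Gupta: Fong wins 5–4.
Fong vs Ito: Fong wins 5–4.
Fong vs Diaz: Fong wins 6–3.
Gupta vs Ito: Ito wins 6–3.
Gupta vs Diaz: Diaz wins 6–3.
Ito vs Diaz: Ito wins 5–4.
Fong beats each rival — Gupta (5–4), Ito (5–4), Diaz (6–3) — so Fong is the Condorcet winner.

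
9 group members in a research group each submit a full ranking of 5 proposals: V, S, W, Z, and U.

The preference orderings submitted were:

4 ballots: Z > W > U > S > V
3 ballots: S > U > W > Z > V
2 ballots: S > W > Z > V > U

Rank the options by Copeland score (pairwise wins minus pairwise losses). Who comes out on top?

S

Pairwise results:
  V vs S: S wins 9–0.
  V vs W: W wins 9–0.
  V vs Z: Z wins 9–0.
  V vs U: U wins 7–2.
  S vs W: S wins 5–4.
  S vs Z: S wins 5–4.
  S vs U: S wins 5–4.
  W vs Z: W wins 5–4.
  W vs U: W wins 6–3.
  Z vs U: Z wins 6–3.
Copeland scores (wins − losses):
  V: 0 − 4 = -4
  S: 4 − 0 = 4
  W: 3 − 1 = 2
  Z: 2 − 2 = 0
  U: 1 − 3 = -2
S has the best Copeland score.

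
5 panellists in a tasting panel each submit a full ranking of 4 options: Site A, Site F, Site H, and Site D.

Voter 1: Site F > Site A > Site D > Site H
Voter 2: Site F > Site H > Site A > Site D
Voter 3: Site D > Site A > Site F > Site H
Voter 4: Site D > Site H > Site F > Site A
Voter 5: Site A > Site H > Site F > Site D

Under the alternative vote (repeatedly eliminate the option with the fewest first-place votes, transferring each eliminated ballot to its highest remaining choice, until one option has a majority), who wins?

Round 1: Site F 2, Site D 2, Site A 1, Site H 0. Site H has the fewest and is eliminated.
Round 2: Site F 2, Site D 2, Site A 1. Site A has the fewest and is eliminated.
Round 3: Site F 3, Site D 2. Site F has a majority.

Site F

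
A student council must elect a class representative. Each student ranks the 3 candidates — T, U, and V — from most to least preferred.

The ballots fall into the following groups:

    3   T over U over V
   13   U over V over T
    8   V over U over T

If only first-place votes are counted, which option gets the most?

U

First-place vote totals:
  T: 3
  U: 13
  V: 8
U has the most first-place votes.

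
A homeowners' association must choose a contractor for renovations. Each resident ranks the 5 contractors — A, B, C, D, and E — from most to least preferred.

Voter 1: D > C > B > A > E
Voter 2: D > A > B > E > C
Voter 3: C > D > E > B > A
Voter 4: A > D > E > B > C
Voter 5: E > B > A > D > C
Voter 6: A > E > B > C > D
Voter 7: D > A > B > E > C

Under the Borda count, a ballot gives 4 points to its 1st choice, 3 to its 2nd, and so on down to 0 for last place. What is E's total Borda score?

13

Borda scores:
  A: 1 + 3 + 0 + 4 + 2 + 4 + 3 = 17
  B: 2 + 2 + 1 + 1 + 3 + 2 + 2 = 13
  C: 3 + 0 + 4 + 0 + 0 + 1 + 0 = 8
  D: 4 + 4 + 3 + 3 + 1 + 0 + 4 = 19
  E: 0 + 1 + 2 + 2 + 4 + 3 + 1 = 13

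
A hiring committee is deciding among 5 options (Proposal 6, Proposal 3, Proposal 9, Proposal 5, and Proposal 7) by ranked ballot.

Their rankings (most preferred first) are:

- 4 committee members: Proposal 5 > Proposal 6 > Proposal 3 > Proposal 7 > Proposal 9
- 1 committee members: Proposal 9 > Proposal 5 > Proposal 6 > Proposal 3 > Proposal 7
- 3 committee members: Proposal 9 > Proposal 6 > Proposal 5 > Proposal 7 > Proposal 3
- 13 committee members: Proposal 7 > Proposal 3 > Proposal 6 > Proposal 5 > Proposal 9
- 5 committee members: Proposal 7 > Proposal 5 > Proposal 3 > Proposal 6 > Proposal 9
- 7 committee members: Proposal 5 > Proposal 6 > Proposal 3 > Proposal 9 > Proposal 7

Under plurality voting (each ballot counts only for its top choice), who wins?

First-place vote totals:
  Proposal 6: 0
  Proposal 3: 0
  Proposal 9: 4
  Proposal 5: 11
  Proposal 7: 18
Proposal 7 has the most first-place votes.

Proposal 7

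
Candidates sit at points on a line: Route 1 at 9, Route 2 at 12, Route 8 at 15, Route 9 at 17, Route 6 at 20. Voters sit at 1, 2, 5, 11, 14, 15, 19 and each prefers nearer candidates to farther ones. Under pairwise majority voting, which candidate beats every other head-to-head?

Route 2

With single-peaked preferences on a line, the Condorcet winner is the candidate closest to the median voter.
The median voter (position 11) is closest to Route 2 at 12.
Check: Route 2 vs Route 1 — voters closer to Route 2: 4 of 7.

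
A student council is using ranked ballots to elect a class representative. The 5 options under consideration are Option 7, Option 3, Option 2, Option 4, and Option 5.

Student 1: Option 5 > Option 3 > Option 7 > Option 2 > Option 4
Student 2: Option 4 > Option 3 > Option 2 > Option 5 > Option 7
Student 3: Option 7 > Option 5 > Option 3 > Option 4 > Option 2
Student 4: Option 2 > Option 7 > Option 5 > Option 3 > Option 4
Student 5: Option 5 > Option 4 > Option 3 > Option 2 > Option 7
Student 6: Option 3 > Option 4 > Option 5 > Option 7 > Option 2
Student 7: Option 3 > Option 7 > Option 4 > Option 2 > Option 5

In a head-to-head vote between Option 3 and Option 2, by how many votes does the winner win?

5

Ballots ranking Option 3 above Option 2: 6.
Ballots ranking Option 2 above Option 3: 1.
Option 3 wins 6–1, a margin of 5.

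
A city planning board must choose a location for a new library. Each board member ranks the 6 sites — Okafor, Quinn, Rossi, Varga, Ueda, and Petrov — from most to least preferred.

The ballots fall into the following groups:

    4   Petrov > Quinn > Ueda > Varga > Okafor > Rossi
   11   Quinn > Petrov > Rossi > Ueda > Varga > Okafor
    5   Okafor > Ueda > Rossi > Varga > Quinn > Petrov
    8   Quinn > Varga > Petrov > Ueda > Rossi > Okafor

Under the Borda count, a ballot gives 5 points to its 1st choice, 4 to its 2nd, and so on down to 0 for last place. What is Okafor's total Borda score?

Borda scores:
  Okafor: 4·1 + 11·0 + 5·5 + 8·0 = 29
  Quinn: 4·4 + 11·5 + 5·1 + 8·5 = 116
  Rossi: 4·0 + 11·3 + 5·3 + 8·1 = 56
  Varga: 4·2 + 11·1 + 5·2 + 8·4 = 61
  Ueda: 4·3 + 11·2 + 5·4 + 8·2 = 70
  Petrov: 4·5 + 11·4 + 5·0 + 8·3 = 88

29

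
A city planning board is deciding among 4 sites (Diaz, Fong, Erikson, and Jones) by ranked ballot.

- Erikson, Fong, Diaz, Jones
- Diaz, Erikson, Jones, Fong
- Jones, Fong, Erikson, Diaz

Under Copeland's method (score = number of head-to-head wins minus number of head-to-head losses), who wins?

Erikson

Pairwise results:
  Diaz vs Fong: Fong wins 2–1.
  Diaz vs Erikson: Erikson wins 2–1.
  Diaz vs Jones: Diaz wins 2–1.
  Fong vs Erikson: Erikson wins 2–1.
  Fong vs Jones: Jones wins 2–1.
  Erikson vs Jones: Erikson wins 2–1.
Copeland scores (wins − losses):
  Diaz: 1 − 2 = -1
  Fong: 1 − 2 = -1
  Erikson: 3 − 0 = 3
  Jones: 1 − 2 = -1
Erikson has the best Copeland score.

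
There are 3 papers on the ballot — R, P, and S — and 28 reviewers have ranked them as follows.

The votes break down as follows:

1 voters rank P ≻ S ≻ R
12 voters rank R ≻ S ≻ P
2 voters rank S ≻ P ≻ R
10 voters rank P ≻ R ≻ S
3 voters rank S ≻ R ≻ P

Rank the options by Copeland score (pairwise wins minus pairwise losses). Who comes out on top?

R

Pairwise results:
  R vs P: R wins 15–13.
  R vs S: R wins 22–6.
  P vs S: S wins 17–11.
Copeland scores (wins − losses):
  R: 2 − 0 = 2
  P: 0 − 2 = -2
  S: 1 − 1 = 0
R has the best Copeland score.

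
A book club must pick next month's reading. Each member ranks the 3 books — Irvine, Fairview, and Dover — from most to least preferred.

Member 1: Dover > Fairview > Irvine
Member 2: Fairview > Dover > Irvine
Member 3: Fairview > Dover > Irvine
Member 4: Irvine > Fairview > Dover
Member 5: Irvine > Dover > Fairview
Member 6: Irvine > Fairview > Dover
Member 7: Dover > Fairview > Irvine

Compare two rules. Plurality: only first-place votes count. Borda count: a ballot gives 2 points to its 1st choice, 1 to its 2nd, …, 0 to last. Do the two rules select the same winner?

Plurality first-place counts: Irvine 3, Fairview 2, Dover 2 → Irvine.
Borda totals: Irvine 6, Fairview 8, Dover 7 → Fairview.
The two rules disagree: plurality picks Irvine, Borda picks Fairview.

No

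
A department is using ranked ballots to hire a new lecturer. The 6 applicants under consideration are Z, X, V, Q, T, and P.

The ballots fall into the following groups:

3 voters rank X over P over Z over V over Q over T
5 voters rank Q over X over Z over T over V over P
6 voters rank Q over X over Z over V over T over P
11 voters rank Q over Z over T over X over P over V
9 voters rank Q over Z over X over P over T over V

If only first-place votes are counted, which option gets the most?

Q

First-place vote totals:
  Z: 0
  X: 3
  V: 0
  Q: 31
  T: 0
  P: 0
Q has the most first-place votes.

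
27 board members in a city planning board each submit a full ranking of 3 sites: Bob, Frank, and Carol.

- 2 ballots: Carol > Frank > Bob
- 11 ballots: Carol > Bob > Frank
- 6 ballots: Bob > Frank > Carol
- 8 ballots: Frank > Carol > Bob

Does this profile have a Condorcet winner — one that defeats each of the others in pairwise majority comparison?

Head-to-head results (27 voters total):
Bob vs Frank: Bob wins 17–10.
Bob vs Carol: Carol wins 21–6.
Frank vs Carol: Frank wins 14–13.
No candidate beats all others: Bob beats Frank beats Carol beats Bob, a majority cycle.

No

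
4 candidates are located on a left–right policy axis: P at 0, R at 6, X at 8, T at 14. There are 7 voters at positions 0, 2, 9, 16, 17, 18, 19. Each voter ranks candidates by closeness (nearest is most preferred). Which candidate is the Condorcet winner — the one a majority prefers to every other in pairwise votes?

With single-peaked preferences on a line, the Condorcet winner is the candidate closest to the median voter.
The median voter (position 16) is closest to T at 14.
Check: T vs X — voters closer to T: 4 of 7.

T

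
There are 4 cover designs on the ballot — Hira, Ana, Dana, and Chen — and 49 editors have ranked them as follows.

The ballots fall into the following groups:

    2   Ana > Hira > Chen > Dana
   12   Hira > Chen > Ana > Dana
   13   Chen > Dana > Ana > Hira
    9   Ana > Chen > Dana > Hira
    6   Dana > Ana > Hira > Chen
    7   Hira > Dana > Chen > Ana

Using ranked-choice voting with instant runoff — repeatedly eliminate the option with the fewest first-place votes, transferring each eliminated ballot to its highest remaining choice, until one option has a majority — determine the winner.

Ana

Round 1: Hira 19, Chen 13, Ana 11, Dana 6. Dana has the fewest and is eliminated.
Round 2: Hira 19, Ana 17, Chen 13. Chen has the fewest and is eliminated.
Round 3: Ana 30, Hira 19. Ana has a majority.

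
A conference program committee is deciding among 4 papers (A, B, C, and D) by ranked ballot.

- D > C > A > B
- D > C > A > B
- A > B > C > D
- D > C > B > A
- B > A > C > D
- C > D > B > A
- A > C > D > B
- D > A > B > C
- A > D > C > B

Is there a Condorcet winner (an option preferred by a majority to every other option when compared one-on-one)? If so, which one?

D

Head-to-head results (9 voters total):
A vs B: A wins 6–3.
A vs C: A wins 5–4.
A vs D: D wins 5–4.
B vs C: C wins 6–3.
B vs D: D wins 7–2.
C vs D: D wins 5–4.
D beats each rival — A (5–4), B (7–2), C (5–4) — so D is the Condorcet winner.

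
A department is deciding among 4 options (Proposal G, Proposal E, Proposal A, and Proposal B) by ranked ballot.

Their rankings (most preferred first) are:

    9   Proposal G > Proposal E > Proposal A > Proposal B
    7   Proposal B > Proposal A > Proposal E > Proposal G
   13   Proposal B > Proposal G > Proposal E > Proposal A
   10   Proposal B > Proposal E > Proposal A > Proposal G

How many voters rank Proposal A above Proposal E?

Ballots ranking Proposal A above Proposal E: 7.
Ballots ranking Proposal E above Proposal A: 9+13+10 = 32.
So 7 of 39 voters prefer Proposal A to Proposal E.

7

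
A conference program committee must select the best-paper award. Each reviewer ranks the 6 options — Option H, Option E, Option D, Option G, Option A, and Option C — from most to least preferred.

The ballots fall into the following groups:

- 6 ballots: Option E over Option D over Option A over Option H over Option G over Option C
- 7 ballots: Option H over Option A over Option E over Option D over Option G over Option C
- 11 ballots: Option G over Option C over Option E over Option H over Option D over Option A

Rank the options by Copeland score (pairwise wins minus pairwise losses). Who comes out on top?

Pairwise results:
  Option H vs Option E: Option E wins 17–7.
  Option H vs Option D: Option H wins 18–6.
  Option H vs Option G: Option H wins 13–11.
  Option H vs Option A: Option H wins 18–6.
  Option H vs Option C: Option H wins 13–11.
  Option E vs Option D: Option E wins 24–0.
  Option E vs Option G: Option E wins 13–11.
  Option E vs Option A: Option E wins 17–7.
  Option E vs Option C: Option E wins 13–11.
  Option D vs Option G: Option D wins 13–11.
  Option D vs Option A: Option D wins 17–7.
  Option D vs Option C: Option D wins 13–11.
  Option G vs Option A: Option A wins 13–11.
  Option G vs Option C: Option G wins 24–0.
  Option A vs Option C: Option A wins 13–11.
Copeland scores (wins − losses):
  Option H: 4 − 1 = 3
  Option E: 5 − 0 = 5
  Option D: 3 − 2 = 1
  Option G: 1 − 4 = -3
  Option A: 2 − 3 = -1
  Option C: 0 − 5 = -5
Option E has the best Copeland score.

Option E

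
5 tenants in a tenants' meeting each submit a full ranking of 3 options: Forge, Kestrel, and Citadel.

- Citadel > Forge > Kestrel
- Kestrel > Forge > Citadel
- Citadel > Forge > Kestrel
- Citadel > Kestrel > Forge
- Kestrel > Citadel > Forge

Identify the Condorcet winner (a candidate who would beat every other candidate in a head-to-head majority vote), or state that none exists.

Head-to-head results (5 voters total):
Forge vs Kestrel: Kestrel wins 3–2.
Forge vs Citadel: Citadel wins 4–1.
Kestrel vs Citadel: Citadel wins 3–2.
Citadel beats each rival — Forge (4–1), Kestrel (3–2) — so Citadel is the Condorcet winner.

Citadel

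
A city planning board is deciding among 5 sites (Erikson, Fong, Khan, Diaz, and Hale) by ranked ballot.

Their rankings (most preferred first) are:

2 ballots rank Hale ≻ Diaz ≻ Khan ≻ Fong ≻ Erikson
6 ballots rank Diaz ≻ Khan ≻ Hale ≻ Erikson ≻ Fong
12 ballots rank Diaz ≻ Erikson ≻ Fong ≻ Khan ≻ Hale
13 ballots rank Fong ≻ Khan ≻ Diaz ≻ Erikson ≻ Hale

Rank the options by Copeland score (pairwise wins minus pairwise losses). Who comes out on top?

Diaz

Pairwise results:
  Erikson vs Fong: Erikson wins 18–15.
  Erikson vs Khan: Khan wins 21–12.
  Erikson vs Diaz: Diaz wins 33–0.
  Erikson vs Hale: Erikson wins 25–8.
  Fong vs Khan: Fong wins 25–8.
  Fong vs Diaz: Diaz wins 20–13.
  Fong vs Hale: Fong wins 25–8.
  Khan vs Diaz: Diaz wins 20–13.
  Khan vs Hale: Khan wins 31–2.
  Diaz vs Hale: Diaz wins 31–2.
Copeland scores (wins − losses):
  Erikson: 2 − 2 = 0
  Fong: 2 − 2 = 0
  Khan: 2 − 2 = 0
  Diaz: 4 − 0 = 4
  Hale: 0 − 4 = -4
Diaz has the best Copeland score.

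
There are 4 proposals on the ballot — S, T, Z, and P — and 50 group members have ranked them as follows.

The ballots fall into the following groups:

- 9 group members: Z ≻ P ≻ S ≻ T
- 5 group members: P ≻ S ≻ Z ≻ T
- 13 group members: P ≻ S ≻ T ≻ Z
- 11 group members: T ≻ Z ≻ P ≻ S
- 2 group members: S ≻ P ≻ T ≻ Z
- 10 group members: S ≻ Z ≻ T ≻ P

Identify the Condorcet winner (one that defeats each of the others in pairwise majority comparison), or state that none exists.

No Condorcet winner

Head-to-head results (50 voters total):
S vs T: S wins 39–11.
S vs Z: S wins 30–20.
S vs P: P wins 38–12.
T vs Z: T wins 26–24.
T vs P: P wins 29–21.
Z vs P: Z wins 30–20.
No candidate beats all others: S beats Z beats P beats S, a majority cycle.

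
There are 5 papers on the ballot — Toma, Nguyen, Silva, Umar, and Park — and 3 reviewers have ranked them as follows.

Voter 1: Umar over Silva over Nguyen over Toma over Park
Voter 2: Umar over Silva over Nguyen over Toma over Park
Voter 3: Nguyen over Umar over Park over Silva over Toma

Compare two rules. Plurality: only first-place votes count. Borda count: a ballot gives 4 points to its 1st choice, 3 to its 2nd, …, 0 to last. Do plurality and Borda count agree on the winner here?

Yes

Plurality first-place counts: Toma 0, Nguyen 1, Silva 0, Umar 2, Park 0 → Umar.
Borda totals: Toma 2, Nguyen 8, Silva 7, Umar 11, Park 2 → Umar.
The two rules agree on Umar.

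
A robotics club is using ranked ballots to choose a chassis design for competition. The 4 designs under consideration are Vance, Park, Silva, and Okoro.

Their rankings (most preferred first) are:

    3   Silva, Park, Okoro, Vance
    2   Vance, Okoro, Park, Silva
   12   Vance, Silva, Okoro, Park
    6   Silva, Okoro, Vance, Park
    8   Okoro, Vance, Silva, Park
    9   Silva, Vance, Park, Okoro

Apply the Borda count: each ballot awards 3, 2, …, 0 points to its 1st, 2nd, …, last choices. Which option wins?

Silva

Borda scores:
  Vance: 3·0 + 2·3 + 12·3 + 6·1 + 8·2 + 9·2 = 82
  Park: 3·2 + 2·1 + 12·0 + 6·0 + 8·0 + 9·1 = 17
  Silva: 3·3 + 2·0 + 12·2 + 6·3 + 8·1 + 9·3 = 86
  Okoro: 3·1 + 2·2 + 12·1 + 6·2 + 8·3 + 9·0 = 55
Silva has the highest total.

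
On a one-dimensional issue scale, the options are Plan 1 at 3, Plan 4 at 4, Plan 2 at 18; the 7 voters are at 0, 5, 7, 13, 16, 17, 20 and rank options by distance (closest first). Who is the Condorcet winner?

With single-peaked preferences on a line, the Condorcet winner is the candidate closest to the median voter.
The median voter (position 13) is closest to Plan 2 at 18.
Check: Plan 2 vs Plan 1 — voters closer to Plan 2: 4 of 7.

Plan 2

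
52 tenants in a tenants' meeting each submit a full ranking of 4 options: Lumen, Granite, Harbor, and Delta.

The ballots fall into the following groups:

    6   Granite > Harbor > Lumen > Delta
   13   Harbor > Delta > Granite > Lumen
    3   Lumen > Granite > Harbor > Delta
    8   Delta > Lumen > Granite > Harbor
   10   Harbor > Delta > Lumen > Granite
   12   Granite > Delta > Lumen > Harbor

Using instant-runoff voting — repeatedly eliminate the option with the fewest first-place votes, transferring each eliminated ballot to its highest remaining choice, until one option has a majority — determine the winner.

Granite

Round 1: Harbor 23, Granite 18, Delta 8, Lumen 3. Lumen has the fewest and is eliminated.
Round 2: Harbor 23, Granite 21, Delta 8. Delta has the fewest and is eliminated.
Round 3: Granite 29, Harbor 23. Granite has a majority.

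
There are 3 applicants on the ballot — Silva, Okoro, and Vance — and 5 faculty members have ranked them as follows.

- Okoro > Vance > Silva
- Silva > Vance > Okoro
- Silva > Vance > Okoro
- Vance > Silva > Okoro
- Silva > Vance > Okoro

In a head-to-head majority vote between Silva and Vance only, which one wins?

Silva

Ballots ranking Silva above Vance: 3.
Ballots ranking Vance above Silva: 2.
Silva wins the head-to-head, 3–2.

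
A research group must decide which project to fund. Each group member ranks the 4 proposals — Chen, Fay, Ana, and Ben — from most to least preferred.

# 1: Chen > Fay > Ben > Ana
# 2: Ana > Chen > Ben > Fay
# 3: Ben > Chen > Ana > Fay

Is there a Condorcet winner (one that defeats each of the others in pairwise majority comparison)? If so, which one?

Chen

Head-to-head results (3 voters total):
Chen vs Fay: Chen wins 3–0.
Chen vs Ana: Chen wins 2–1.
Chen vs Ben: Chen wins 2–1.
Fay vs Ana: Ana wins 2–1.
Fay vs Ben: Ben wins 2–1.
Ana vs Ben: Ben wins 2–1.
Chen beats each rival — Fay (3–0), Ana (2–1), Ben (2–1) — so Chen is the Condorcet winner.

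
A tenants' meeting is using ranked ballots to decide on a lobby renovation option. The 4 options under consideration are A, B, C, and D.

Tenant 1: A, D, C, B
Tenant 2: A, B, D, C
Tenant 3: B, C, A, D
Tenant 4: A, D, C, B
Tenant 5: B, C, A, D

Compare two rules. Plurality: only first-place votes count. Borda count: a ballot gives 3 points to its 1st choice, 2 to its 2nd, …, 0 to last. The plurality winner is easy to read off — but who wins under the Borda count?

A

Plurality first-place counts: A 3, B 2, C 0, D 0 → A.
Borda totals: A 11, B 8, C 6, D 5 → A.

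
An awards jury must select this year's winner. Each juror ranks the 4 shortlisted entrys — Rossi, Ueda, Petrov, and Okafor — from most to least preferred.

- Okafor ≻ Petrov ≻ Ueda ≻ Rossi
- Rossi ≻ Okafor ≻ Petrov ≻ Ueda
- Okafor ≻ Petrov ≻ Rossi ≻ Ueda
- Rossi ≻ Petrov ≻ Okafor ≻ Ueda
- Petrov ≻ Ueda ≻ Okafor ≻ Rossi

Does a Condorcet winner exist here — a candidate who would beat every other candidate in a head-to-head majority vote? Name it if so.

Okafor

Head-to-head results (5 voters total):
Rossi vs Ueda: Rossi wins 3–2.
Rossi vs Petrov: Petrov wins 3–2.
Rossi vs Okafor: Okafor wins 3–2.
Ueda vs Petrov: Petrov wins 5–0.
Ueda vs Okafor: Okafor wins 4–1.
Petrov vs Okafor: Okafor wins 3–2.
Okafor beats each rival — Rossi (3–2), Ueda (4–1), Petrov (3–2) — so Okafor is the Condorcet winner.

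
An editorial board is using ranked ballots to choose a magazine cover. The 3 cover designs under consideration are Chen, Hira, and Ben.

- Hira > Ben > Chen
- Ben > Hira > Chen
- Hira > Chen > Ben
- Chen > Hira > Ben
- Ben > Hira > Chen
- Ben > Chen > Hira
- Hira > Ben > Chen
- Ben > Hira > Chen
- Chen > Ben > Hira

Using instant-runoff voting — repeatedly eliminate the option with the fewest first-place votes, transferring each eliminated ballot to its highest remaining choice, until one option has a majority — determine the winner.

Round 1: Ben 4, Hira 3, Chen 2. Chen has the fewest and is eliminated.
Round 2: Ben 5, Hira 4. Ben has a majority.

Ben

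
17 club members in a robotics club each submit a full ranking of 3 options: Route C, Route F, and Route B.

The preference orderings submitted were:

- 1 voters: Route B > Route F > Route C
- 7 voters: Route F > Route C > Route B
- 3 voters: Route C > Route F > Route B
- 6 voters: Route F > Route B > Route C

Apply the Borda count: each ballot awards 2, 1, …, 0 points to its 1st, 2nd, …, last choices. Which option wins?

Route F

Borda scores:
  Route C: 0 + 7·1 + 3·2 + 6·0 = 13
  Route F: 1 + 7·2 + 3·1 + 6·2 = 30
  Route B: 2 + 7·0 + 3·0 + 6·1 = 8
Route F has the highest total.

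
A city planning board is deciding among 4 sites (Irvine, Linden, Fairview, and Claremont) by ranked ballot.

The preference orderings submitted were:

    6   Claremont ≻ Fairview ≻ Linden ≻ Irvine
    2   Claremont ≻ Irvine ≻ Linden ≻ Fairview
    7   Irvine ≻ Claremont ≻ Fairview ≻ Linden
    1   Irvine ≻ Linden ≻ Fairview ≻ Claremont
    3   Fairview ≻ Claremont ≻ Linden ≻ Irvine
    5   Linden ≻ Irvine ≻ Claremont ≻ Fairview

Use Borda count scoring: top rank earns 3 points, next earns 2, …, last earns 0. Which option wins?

Borda scores:
  Irvine: 6·0 + 2·2 + 7·3 + 3 + 3·0 + 5·2 = 38
  Linden: 6·1 + 2·1 + 7·0 + 2 + 3·1 + 5·3 = 28
  Fairview: 6·2 + 2·0 + 7·1 + 1 + 3·3 + 5·0 = 29
  Claremont: 6·3 + 2·3 + 7·2 + 0 + 3·2 + 5·1 = 49
Claremont has the highest total.

Claremont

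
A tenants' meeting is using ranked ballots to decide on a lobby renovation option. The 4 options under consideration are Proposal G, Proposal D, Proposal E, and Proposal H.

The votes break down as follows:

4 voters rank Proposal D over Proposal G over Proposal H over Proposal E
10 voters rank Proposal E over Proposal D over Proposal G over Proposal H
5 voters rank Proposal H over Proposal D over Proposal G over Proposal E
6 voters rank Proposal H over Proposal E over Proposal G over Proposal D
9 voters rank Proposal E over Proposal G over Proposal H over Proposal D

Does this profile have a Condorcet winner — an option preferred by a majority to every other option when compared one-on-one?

Head-to-head results (34 voters total):
Proposal G vs Proposal D: Proposal D wins 19–15.
Proposal G vs Proposal E: Proposal E wins 25–9.
Proposal G vs Proposal H: Proposal G wins 23–11.
Proposal D vs Proposal E: Proposal E wins 25–9.
Proposal D vs Proposal H: Proposal H wins 20–14.
Proposal E vs Proposal H: Proposal E wins 19–15.
Proposal E beats each rival — Proposal G (25–9), Proposal D (25–9), Proposal H (19–15) — so Proposal E is the Condorcet winner.

Yes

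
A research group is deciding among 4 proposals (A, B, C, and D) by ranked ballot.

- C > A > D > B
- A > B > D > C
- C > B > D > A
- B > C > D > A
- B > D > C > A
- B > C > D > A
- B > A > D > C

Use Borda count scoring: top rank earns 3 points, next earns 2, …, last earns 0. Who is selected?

B

Borda scores:
  A: 2 + 3 + 0 + 0 + 0 + 0 + 2 = 7
  B: 0 + 2 + 2 + 3 + 3 + 3 + 3 = 16
  C: 3 + 0 + 3 + 2 + 1 + 2 + 0 = 11
  D: 1 + 1 + 1 + 1 + 2 + 1 + 1 = 8
B has the highest total.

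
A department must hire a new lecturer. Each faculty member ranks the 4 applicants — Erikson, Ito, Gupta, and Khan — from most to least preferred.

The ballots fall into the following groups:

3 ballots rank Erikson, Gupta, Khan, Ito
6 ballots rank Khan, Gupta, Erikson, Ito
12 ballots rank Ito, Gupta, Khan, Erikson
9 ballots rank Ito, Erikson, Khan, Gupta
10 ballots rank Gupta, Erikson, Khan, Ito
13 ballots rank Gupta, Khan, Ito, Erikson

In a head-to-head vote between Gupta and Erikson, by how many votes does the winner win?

Ballots ranking Gupta above Erikson: 6+12+10+13 = 41.
Ballots ranking Erikson above Gupta: 3+9 = 12.
Gupta wins 41–12, a margin of 29.

29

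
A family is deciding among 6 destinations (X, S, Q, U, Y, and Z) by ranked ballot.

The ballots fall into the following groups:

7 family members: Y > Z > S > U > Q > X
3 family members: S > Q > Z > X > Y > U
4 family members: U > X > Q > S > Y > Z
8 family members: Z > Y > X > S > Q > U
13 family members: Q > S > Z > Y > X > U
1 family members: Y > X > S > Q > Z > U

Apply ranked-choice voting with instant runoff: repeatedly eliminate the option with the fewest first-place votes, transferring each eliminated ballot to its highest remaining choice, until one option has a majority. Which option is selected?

Round 1: Q 13, Y 8, Z 8, U 4, S 3, X 0. X has the fewest and is eliminated.
Round 2: Q 13, Y 8, Z 8, U 4, S 3. S has the fewest and is eliminated.
Round 3: Q 16, Y 8, Z 8, U 4. U has the fewest and is eliminated.
Round 4: Q 20, Y 8, Z 8. Q has a majority.

Q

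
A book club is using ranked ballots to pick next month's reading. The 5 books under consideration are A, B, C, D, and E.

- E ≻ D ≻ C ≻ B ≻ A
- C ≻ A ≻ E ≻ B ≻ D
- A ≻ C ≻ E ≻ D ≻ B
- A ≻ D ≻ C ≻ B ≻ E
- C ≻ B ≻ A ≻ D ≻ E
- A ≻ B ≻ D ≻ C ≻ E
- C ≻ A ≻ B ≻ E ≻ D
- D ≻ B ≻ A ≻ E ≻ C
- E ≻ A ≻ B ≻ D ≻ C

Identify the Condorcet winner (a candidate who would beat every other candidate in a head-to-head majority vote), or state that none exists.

A

Head-to-head results (9 voters total):
A vs B: A wins 6–3.
A vs C: A wins 5–4.
A vs D: A wins 7–2.
A vs E: A wins 7–2.
B vs C: C wins 6–3.
B vs D: B wins 5–4.
B vs E: B wins 5–4.
C vs D: D wins 5–4.
C vs E: C wins 6–3.
D vs E: E wins 5–4.
A beats each rival — B (6–3), C (5–4), D (7–2), E (7–2) — so A is the Condorcet winner.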